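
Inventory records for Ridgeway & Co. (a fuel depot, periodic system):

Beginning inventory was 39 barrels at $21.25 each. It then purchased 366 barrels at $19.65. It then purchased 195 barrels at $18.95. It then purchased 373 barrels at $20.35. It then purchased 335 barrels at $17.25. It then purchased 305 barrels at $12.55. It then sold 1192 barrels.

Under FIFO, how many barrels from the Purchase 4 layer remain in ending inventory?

Sale 1 (1192) [FIFO — oldest first]: 39 @ $21.25 + 366 @ $19.65 + 195 @ $18.95 + 373 @ $20.35 + 219 @ $17.25 = $23,084.20
Ending inventory: 116 @ $17.25 + 305 @ $12.55 = $5,828.75

116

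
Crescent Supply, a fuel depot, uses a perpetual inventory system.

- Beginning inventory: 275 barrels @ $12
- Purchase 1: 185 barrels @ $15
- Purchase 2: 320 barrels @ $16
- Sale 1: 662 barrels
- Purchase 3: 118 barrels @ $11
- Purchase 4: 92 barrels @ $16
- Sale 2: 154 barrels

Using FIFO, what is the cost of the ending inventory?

Ending inventory = $2,374

Sale 1 (662) [FIFO — oldest first]: 275 @ $12 + 185 @ $15 + 202 @ $16 = $9,307
Sale 2 (154) [FIFO — oldest first]: 118 @ $16 + 36 @ $11 = $2,284
Total COGS = $9,307 + $2,284 = $11,591
Ending inventory: 82 @ $11 + 92 @ $16 = $2,374
Check: goods available $13,965 = COGS $11,591 + ending $2,374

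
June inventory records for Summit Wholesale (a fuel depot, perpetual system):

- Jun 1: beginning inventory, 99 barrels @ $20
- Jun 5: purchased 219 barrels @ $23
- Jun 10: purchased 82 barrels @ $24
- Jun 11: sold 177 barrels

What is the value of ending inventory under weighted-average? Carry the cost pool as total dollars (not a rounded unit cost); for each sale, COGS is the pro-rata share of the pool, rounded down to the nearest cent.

Ending inventory = $5,009.14

After Jun 1: 99 on hand, pool $1,980.00 (≈ $20.0000 each)
After Jun 5: 318 on hand, pool $7,017.00 (≈ $22.0660 each)
After Jun 10: 400 on hand, pool $8,985.00 (≈ $22.4625 each)
Jun 11, sell 177: 177/400 × $8,985.00 → $3,975.86
Ending inventory (cost pool remaining) = $5,009.14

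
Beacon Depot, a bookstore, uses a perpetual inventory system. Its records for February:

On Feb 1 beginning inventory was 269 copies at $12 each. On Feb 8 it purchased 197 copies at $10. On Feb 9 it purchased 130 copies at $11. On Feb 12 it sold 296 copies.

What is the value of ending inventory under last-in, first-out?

Ending inventory = $3,538

Feb 12, 296 sold [LIFO — newest first]: 130 @ $11 + 166 @ $10 = $3,090
Ending inventory: 269 @ $12 + 31 @ $10 = $3,538
Check: goods available $6,628 = COGS $3,090 + ending $3,538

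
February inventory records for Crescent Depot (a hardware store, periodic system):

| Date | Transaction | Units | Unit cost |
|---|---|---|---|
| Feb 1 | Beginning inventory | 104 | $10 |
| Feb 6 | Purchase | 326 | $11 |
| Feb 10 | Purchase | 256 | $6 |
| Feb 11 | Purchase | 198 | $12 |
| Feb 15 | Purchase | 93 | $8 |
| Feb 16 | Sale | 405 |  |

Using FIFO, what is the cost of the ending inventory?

Feb 16, 405 sold [FIFO — oldest first]: 104 @ $10 + 301 @ $11 = $4,351
Ending inventory: 25 @ $11 + 256 @ $6 + 198 @ $12 + 93 @ $8 = $4,931

Ending inventory = $4,931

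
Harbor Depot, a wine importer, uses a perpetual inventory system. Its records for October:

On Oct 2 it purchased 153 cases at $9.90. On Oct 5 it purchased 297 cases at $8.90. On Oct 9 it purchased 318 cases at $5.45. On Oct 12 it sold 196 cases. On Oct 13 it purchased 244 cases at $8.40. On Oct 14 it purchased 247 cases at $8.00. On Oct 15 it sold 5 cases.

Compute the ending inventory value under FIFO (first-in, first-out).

Ending inventory = $7,974.80

Oct 12, 196 sold [FIFO — oldest first]: 153 @ $9.90 + 43 @ $8.90 = $1,897.40
Oct 15, 5 sold [FIFO — oldest first]: 5 @ $8.90 = $44.50
Total COGS = $1,897.40 + $44.50 = $1,941.90
Ending inventory: 249 @ $8.90 + 318 @ $5.45 + 244 @ $8.40 + 247 @ $8.00 = $7,974.80
Check: goods available $9,916.70 = COGS $1,941.90 + ending $7,974.80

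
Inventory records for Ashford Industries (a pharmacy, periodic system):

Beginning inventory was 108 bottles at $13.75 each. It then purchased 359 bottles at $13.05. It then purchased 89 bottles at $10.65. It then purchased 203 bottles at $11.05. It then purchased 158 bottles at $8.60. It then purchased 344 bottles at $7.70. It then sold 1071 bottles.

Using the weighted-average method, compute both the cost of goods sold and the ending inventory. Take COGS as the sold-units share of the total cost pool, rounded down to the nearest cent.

Sale 1, sell 1071: 1071/1261 × $13,368.55 → $11,354.25
Ending inventory (cost pool remaining) = $2,014.30

COGS = $11,354.25; ending inventory = $2,014.30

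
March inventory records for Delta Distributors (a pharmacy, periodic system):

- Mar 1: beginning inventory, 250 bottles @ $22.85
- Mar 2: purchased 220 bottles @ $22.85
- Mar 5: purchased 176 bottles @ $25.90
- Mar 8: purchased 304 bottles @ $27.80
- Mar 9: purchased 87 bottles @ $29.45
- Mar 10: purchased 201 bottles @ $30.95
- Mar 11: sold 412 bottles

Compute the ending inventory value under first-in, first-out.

Mar 11, 412 sold [FIFO — oldest first]: 250 @ $22.85 + 162 @ $22.85 = $9,414.20
Ending inventory: 58 @ $22.85 + 176 @ $25.90 + 304 @ $27.80 + 87 @ $29.45 + 201 @ $30.95 = $23,118.00

Ending inventory = $23,118.00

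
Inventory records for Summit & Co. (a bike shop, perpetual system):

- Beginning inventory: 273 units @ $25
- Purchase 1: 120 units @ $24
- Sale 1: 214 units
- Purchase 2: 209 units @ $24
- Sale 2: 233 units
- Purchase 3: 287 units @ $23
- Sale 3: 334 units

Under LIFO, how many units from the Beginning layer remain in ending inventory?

Sale 1 (214) [LIFO — newest first]: 120 @ $24 + 94 @ $25 = $5,230
Sale 2 (233) [LIFO — newest first]: 209 @ $24 + 24 @ $25 = $5,616
Sale 3 (334) [LIFO — newest first]: 287 @ $23 + 47 @ $25 = $7,776
Total COGS = $5,230 + $5,616 + $7,776 = $18,622
Ending inventory: 108 @ $25 = $2,700

108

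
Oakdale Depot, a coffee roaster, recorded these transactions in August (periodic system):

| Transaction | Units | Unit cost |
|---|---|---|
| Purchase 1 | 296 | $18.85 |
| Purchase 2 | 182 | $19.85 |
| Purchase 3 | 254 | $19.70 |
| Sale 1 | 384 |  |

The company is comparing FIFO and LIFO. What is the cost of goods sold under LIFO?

FIFO COGS: 296 @ $18.85 + 88 @ $19.85 = $7,326.40
LIFO COGS: 254 @ $19.70 + 130 @ $19.85 = $7,584.30

COGS = $7,584.30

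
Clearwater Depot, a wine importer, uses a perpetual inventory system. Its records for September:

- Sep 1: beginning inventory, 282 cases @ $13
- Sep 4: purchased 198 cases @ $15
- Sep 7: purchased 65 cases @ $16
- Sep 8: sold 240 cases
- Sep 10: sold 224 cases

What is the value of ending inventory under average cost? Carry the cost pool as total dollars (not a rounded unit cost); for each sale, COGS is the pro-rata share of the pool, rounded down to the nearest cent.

After Sep 1: 282 on hand, pool $3,666.00 (≈ $13.0000 each)
After Sep 4: 480 on hand, pool $6,636.00 (≈ $13.8250 each)
After Sep 7: 545 on hand, pool $7,676.00 (≈ $14.0844 each)
Sep 8, sell 240: 240/545 × $7,676.00 → $3,380.25
Sep 10, sell 224: 224/305 × $4,295.75 → $3,154.91
Total COGS = $3,380.25 + $3,154.91 = $6,535.16
Ending inventory (cost pool remaining) = $1,140.84
Check: goods available $7,676.00 = COGS $6,535.16 + ending $1,140.84

Ending inventory = $1,140.84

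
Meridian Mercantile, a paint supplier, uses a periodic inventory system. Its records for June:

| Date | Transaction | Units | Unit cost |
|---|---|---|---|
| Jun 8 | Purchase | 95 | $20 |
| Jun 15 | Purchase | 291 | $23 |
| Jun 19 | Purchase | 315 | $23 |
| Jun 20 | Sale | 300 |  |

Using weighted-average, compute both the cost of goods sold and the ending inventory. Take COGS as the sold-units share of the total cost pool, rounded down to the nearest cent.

Jun 20, sell 300: 300/701 × $15,838.00 → $6,778.03
Ending inventory (cost pool remaining) = $9,059.97

COGS = $6,778.03; ending inventory = $9,059.97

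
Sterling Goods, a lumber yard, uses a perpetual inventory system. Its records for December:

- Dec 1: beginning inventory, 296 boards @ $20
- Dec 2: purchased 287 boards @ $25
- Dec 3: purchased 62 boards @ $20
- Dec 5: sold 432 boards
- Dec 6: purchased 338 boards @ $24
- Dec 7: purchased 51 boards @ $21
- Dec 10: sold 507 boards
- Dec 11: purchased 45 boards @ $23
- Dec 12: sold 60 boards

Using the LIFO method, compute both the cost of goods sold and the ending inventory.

COGS = $22,953; ending inventory = $1,600

Dec 5, 432 sold [LIFO — newest first]: 62 @ $20 + 287 @ $25 + 83 @ $20 = $10,075
Dec 10, 507 sold [LIFO — newest first]: 51 @ $21 + 338 @ $24 + 118 @ $20 = $11,543
Dec 12, 60 sold [LIFO — newest first]: 45 @ $23 + 15 @ $20 = $1,335
Total COGS = $10,075 + $11,543 + $1,335 = $22,953
Ending inventory: 80 @ $20 = $1,600
Check: goods available $24,553 = COGS $22,953 + ending $1,600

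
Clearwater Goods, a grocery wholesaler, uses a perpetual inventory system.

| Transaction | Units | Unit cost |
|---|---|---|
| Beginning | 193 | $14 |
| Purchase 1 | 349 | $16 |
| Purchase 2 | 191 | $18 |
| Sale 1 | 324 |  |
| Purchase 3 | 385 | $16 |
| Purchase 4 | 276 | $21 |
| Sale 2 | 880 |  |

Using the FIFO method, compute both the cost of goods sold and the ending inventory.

COGS = $19,690; ending inventory = $3,990

Sale 1 (324) [FIFO — oldest first]: 193 @ $14 + 131 @ $16 = $4,798
Sale 2 (880) [FIFO — oldest first]: 218 @ $16 + 191 @ $18 + 385 @ $16 + 86 @ $21 = $14,892
Total COGS = $4,798 + $14,892 = $19,690
Ending inventory: 190 @ $21 = $3,990
Check: goods available $23,680 = COGS $19,690 + ending $3,990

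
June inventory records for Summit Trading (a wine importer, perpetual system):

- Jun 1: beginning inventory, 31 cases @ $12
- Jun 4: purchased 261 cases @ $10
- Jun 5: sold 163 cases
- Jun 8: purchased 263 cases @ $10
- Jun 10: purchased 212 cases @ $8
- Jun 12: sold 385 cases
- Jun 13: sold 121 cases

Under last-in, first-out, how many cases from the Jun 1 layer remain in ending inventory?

31

Jun 5, 163 sold [LIFO — newest first]: 163 @ $10 = $1,630
Jun 12, 385 sold [LIFO — newest first]: 212 @ $8 + 173 @ $10 = $3,426
Jun 13, 121 sold [LIFO — newest first]: 90 @ $10 + 31 @ $10 = $1,210
Total COGS = $1,630 + $3,426 + $1,210 = $6,266
Ending inventory: 31 @ $12 + 67 @ $10 = $1,042
Check: goods available $7,308 = COGS $6,266 + ending $1,042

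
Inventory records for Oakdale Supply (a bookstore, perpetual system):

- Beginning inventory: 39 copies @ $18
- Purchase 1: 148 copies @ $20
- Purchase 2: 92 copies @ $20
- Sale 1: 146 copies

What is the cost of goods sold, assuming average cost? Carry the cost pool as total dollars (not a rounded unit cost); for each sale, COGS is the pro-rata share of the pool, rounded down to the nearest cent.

COGS = $2,879.18

After Beginning: 39 on hand, pool $702.00 (≈ $18.0000 each)
After Purchase 1: 187 on hand, pool $3,662.00 (≈ $19.5829 each)
After Purchase 2: 279 on hand, pool $5,502.00 (≈ $19.7204 each)
Sale 1, sell 146: 146/279 × $5,502.00 → $2,879.18
Ending inventory (cost pool remaining) = $2,622.82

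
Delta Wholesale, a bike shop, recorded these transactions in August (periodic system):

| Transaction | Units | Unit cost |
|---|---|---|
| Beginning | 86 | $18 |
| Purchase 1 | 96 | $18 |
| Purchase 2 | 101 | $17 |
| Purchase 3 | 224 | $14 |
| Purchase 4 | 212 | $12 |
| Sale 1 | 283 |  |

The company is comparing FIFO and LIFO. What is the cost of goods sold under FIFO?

FIFO COGS: 86 @ $18 + 96 @ $18 + 101 @ $17 = $4,993
LIFO COGS: 212 @ $12 + 71 @ $14 = $3,538

COGS = $4,993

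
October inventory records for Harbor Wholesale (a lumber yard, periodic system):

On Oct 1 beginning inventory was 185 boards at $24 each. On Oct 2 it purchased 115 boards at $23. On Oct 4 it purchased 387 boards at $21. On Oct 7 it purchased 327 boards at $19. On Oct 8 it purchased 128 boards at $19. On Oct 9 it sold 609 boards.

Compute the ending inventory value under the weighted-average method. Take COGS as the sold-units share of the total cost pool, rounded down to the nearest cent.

Ending inventory = $11,134.66

Oct 9, sell 609: 609/1142 × $23,857.00 → $12,722.34
Ending inventory (cost pool remaining) = $11,134.66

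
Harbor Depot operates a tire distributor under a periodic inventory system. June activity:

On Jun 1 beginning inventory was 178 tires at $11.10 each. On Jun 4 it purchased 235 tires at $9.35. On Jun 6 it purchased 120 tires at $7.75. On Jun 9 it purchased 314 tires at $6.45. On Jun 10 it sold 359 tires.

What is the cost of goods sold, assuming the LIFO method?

COGS = $2,374.05

Jun 10, 359 sold [LIFO — newest first]: 314 @ $6.45 + 45 @ $7.75 = $2,374.05
Ending inventory: 178 @ $11.10 + 235 @ $9.35 + 75 @ $7.75 = $4,754.30
Check: goods available $7,128.35 = COGS $2,374.05 + ending $4,754.30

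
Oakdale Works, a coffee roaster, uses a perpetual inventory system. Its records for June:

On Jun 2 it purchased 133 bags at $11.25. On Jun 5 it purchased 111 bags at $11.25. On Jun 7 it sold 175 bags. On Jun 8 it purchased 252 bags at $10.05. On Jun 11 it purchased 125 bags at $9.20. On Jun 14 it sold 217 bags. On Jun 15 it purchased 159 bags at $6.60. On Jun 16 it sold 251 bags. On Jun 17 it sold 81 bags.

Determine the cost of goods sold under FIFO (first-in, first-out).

Jun 7, 175 sold [FIFO — oldest first]: 133 @ $11.25 + 42 @ $11.25 = $1,968.75
Jun 14, 217 sold [FIFO — oldest first]: 69 @ $11.25 + 148 @ $10.05 = $2,263.65
Jun 16, 251 sold [FIFO — oldest first]: 104 @ $10.05 + 125 @ $9.20 + 22 @ $6.60 = $2,340.40
Jun 17, 81 sold [FIFO — oldest first]: 81 @ $6.60 = $534.60
Total COGS = $1,968.75 + $2,263.65 + $2,340.40 + $534.60 = $7,107.40
Ending inventory: 56 @ $6.60 = $369.60

COGS = $7,107.40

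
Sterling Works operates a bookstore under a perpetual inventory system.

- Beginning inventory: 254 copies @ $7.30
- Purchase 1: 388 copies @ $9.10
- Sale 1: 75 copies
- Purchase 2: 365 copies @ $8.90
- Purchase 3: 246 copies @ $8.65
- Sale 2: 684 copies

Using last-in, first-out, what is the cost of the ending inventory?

Sale 1 (75) [LIFO — newest first]: 75 @ $9.10 = $682.50
Sale 2 (684) [LIFO — newest first]: 246 @ $8.65 + 365 @ $8.90 + 73 @ $9.10 = $6,040.70
Total COGS = $682.50 + $6,040.70 = $6,723.20
Ending inventory: 254 @ $7.30 + 240 @ $9.10 = $4,038.20
Check: goods available $10,761.40 = COGS $6,723.20 + ending $4,038.20

Ending inventory = $4,038.20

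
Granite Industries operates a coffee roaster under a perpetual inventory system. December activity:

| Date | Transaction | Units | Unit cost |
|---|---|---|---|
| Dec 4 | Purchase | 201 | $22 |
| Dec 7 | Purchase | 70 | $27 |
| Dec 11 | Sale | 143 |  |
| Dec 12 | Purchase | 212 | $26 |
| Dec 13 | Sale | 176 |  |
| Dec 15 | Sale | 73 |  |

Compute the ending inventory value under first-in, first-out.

Dec 11, 143 sold [FIFO — oldest first]: 143 @ $22 = $3,146
Dec 13, 176 sold [FIFO — oldest first]: 58 @ $22 + 70 @ $27 + 48 @ $26 = $4,414
Dec 15, 73 sold [FIFO — oldest first]: 73 @ $26 = $1,898
Total COGS = $3,146 + $4,414 + $1,898 = $9,458
Ending inventory: 91 @ $26 = $2,366

Ending inventory = $2,366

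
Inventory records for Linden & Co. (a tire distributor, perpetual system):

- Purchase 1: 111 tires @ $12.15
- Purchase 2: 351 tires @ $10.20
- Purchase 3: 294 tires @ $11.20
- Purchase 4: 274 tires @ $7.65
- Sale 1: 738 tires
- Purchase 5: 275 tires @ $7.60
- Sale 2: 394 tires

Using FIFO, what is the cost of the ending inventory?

Sale 1 (738) [FIFO — oldest first]: 111 @ $12.15 + 351 @ $10.20 + 276 @ $11.20 = $8,020.05
Sale 2 (394) [FIFO — oldest first]: 18 @ $11.20 + 274 @ $7.65 + 102 @ $7.60 = $3,072.90
Total COGS = $8,020.05 + $3,072.90 = $11,092.95
Ending inventory: 173 @ $7.60 = $1,314.80
Check: goods available $12,407.75 = COGS $11,092.95 + ending $1,314.80

Ending inventory = $1,314.80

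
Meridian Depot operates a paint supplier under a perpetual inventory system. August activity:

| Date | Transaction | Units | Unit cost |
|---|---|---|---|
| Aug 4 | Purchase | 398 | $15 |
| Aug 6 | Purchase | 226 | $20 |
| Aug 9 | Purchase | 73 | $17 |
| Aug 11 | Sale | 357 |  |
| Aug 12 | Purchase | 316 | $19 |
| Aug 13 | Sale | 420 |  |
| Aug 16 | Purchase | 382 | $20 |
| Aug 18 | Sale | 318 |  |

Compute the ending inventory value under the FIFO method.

Ending inventory = $6,000

Aug 11, 357 sold [FIFO — oldest first]: 357 @ $15 = $5,355
Aug 13, 420 sold [FIFO — oldest first]: 41 @ $15 + 226 @ $20 + 73 @ $17 + 80 @ $19 = $7,896
Aug 18, 318 sold [FIFO — oldest first]: 236 @ $19 + 82 @ $20 = $6,124
Total COGS = $5,355 + $7,896 + $6,124 = $19,375
Ending inventory: 300 @ $20 = $6,000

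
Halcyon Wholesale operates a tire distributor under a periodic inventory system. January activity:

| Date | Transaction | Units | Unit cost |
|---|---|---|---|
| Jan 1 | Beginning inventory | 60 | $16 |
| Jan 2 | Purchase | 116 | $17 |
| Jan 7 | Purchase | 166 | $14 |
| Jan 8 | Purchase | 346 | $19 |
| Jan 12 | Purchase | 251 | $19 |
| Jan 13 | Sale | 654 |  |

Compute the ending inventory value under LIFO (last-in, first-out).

Jan 13, 654 sold [LIFO — newest first]: 251 @ $19 + 346 @ $19 + 57 @ $14 = $12,141
Ending inventory: 60 @ $16 + 116 @ $17 + 109 @ $14 = $4,458

Ending inventory = $4,458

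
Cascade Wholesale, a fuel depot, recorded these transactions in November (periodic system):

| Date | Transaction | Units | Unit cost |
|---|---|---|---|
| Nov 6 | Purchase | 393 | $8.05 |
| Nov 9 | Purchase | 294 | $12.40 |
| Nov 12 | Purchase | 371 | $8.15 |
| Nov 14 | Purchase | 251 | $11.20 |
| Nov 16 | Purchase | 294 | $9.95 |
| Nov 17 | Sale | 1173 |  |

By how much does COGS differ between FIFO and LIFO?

FIFO COGS: 393 @ $8.05 + 294 @ $12.40 + 371 @ $8.15 + 115 @ $11.20 = $11,120.90
LIFO COGS: 294 @ $9.95 + 251 @ $11.20 + 371 @ $8.15 + 257 @ $12.40 = $11,946.95
Difference = |$11,120.90 − $11,946.95| = $826.05

$826.05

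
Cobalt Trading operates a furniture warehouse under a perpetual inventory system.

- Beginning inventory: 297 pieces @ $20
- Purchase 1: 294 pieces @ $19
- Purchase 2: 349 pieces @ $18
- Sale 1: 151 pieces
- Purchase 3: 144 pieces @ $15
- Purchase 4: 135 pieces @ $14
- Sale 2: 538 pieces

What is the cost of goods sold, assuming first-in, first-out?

COGS = $13,290

Sale 1 (151) [FIFO — oldest first]: 151 @ $20 = $3,020
Sale 2 (538) [FIFO — oldest first]: 146 @ $20 + 294 @ $19 + 98 @ $18 = $10,270
Total COGS = $3,020 + $10,270 = $13,290
Ending inventory: 251 @ $18 + 144 @ $15 + 135 @ $14 = $8,568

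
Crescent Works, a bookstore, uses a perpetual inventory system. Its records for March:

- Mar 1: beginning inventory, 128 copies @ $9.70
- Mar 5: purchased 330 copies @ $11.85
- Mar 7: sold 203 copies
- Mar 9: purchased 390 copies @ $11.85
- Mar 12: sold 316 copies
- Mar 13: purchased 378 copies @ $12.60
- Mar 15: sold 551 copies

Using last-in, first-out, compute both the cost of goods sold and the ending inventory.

Mar 7, 203 sold [LIFO — newest first]: 203 @ $11.85 = $2,405.55
Mar 12, 316 sold [LIFO — newest first]: 316 @ $11.85 = $3,744.60
Mar 15, 551 sold [LIFO — newest first]: 378 @ $12.60 + 74 @ $11.85 + 99 @ $11.85 = $6,812.85
Total COGS = $2,405.55 + $3,744.60 + $6,812.85 = $12,963.00
Ending inventory: 128 @ $9.70 + 28 @ $11.85 = $1,573.40

COGS = $12,963.00; ending inventory = $1,573.40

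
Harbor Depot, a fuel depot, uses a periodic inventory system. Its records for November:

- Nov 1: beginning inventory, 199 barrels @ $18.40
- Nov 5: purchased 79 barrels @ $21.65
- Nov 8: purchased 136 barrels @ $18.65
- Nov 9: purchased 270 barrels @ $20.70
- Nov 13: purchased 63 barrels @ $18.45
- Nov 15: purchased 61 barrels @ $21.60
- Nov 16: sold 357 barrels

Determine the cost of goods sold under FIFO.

COGS = $6,845.30

Nov 16, 357 sold [FIFO — oldest first]: 199 @ $18.40 + 79 @ $21.65 + 79 @ $18.65 = $6,845.30
Ending inventory: 57 @ $18.65 + 270 @ $20.70 + 63 @ $18.45 + 61 @ $21.60 = $9,132.00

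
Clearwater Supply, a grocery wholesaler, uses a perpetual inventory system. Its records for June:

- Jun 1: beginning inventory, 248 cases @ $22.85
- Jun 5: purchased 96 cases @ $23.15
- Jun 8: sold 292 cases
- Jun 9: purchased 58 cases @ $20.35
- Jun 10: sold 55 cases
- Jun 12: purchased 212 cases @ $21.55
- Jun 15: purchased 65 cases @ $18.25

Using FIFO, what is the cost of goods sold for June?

COGS = $7,950.25

Jun 8, 292 sold [FIFO — oldest first]: 248 @ $22.85 + 44 @ $23.15 = $6,685.40
Jun 10, 55 sold [FIFO — oldest first]: 52 @ $23.15 + 3 @ $20.35 = $1,264.85
Total COGS = $6,685.40 + $1,264.85 = $7,950.25
Ending inventory: 55 @ $20.35 + 212 @ $21.55 + 65 @ $18.25 = $6,874.10
Check: goods available $14,824.35 = COGS $7,950.25 + ending $6,874.10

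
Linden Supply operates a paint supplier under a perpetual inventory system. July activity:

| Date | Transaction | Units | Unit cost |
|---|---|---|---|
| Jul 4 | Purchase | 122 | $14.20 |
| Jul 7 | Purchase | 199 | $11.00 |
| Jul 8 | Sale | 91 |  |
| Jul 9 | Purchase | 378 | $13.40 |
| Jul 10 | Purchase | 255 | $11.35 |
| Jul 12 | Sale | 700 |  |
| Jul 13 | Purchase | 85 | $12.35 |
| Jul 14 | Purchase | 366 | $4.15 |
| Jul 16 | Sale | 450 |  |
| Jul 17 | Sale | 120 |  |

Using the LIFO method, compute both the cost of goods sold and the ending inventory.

COGS = $13,824.70; ending inventory = $624.80

Jul 8, 91 sold [LIFO — newest first]: 91 @ $11.00 = $1,001.00
Jul 12, 700 sold [LIFO — newest first]: 255 @ $11.35 + 378 @ $13.40 + 67 @ $11.00 = $8,696.45
Jul 16, 450 sold [LIFO — newest first]: 366 @ $4.15 + 84 @ $12.35 = $2,556.30
Jul 17, 120 sold [LIFO — newest first]: 1 @ $12.35 + 41 @ $11.00 + 78 @ $14.20 = $1,570.95
Total COGS = $1,001.00 + $8,696.45 + $2,556.30 + $1,570.95 = $13,824.70
Ending inventory: 44 @ $14.20 = $624.80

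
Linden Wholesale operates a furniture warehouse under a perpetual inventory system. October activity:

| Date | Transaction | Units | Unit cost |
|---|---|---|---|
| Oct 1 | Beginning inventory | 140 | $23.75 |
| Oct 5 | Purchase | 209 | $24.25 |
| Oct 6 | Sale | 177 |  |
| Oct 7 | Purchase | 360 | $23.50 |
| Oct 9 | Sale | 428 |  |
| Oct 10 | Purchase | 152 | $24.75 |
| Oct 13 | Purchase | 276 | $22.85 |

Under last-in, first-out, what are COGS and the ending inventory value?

COGS = $14,383.25; ending inventory = $12,538.60

Oct 6, 177 sold [LIFO — newest first]: 177 @ $24.25 = $4,292.25
Oct 9, 428 sold [LIFO — newest first]: 360 @ $23.50 + 32 @ $24.25 + 36 @ $23.75 = $10,091.00
Total COGS = $4,292.25 + $10,091.00 = $14,383.25
Ending inventory: 104 @ $23.75 + 152 @ $24.75 + 276 @ $22.85 = $12,538.60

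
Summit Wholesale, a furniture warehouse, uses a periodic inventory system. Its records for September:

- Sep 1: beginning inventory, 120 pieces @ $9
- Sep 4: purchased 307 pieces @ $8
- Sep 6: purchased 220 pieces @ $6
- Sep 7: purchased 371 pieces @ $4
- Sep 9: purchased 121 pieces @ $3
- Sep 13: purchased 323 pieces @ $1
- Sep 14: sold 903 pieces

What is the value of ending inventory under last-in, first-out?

Sep 14, 903 sold [LIFO — newest first]: 323 @ $1 + 121 @ $3 + 371 @ $4 + 88 @ $6 = $2,698
Ending inventory: 120 @ $9 + 307 @ $8 + 132 @ $6 = $4,328

Ending inventory = $4,328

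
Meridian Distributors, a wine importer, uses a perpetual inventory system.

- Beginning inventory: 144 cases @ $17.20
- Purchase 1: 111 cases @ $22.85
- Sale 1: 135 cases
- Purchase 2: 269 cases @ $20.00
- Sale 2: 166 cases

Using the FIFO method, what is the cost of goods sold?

COGS = $5,933.15

Sale 1 (135) [FIFO — oldest first]: 135 @ $17.20 = $2,322.00
Sale 2 (166) [FIFO — oldest first]: 9 @ $17.20 + 111 @ $22.85 + 46 @ $20.00 = $3,611.15
Total COGS = $2,322.00 + $3,611.15 = $5,933.15
Ending inventory: 223 @ $20.00 = $4,460.00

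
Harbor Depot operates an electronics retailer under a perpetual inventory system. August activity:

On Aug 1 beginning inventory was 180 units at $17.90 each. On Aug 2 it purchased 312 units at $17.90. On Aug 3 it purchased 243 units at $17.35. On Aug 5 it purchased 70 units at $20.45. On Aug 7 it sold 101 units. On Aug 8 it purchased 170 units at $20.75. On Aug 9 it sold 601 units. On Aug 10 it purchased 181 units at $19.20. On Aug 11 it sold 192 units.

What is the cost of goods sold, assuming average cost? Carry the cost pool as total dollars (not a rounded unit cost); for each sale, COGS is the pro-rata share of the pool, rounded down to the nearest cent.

After Aug 1: 180 on hand, pool $3,222.00 (≈ $17.9000 each)
After Aug 2: 492 on hand, pool $8,806.80 (≈ $17.9000 each)
After Aug 3: 735 on hand, pool $13,022.85 (≈ $17.7182 each)
After Aug 5: 805 on hand, pool $14,454.35 (≈ $17.9557 each)
Aug 7, sell 101: 101/805 × $14,454.35 → $1,813.52
After Aug 8: 874 on hand, pool $16,168.33 (≈ $18.4992 each)
Aug 9, sell 601: 601/874 × $16,168.33 → $11,118.03
After Aug 10: 454 on hand, pool $8,525.50 (≈ $18.7786 each)
Aug 11, sell 192: 192/454 × $8,525.50 → $3,605.49
Total COGS = $1,813.52 + $11,118.03 + $3,605.49 = $16,537.04
Ending inventory (cost pool remaining) = $4,920.01

COGS = $16,537.04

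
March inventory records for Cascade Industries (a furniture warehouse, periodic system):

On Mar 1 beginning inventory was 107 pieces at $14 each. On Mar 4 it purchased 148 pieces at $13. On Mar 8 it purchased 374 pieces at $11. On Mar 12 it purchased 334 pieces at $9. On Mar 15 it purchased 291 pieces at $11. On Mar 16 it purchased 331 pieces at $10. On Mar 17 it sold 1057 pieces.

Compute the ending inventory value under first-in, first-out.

Mar 17, 1057 sold [FIFO — oldest first]: 107 @ $14 + 148 @ $13 + 374 @ $11 + 334 @ $9 + 94 @ $11 = $11,576
Ending inventory: 197 @ $11 + 331 @ $10 = $5,477

Ending inventory = $5,477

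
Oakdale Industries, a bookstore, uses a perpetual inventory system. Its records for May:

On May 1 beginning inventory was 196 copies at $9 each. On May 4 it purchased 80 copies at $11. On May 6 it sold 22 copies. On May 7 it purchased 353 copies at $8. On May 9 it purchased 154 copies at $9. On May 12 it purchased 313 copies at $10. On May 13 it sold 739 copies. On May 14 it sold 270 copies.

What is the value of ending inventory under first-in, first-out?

Ending inventory = $650

May 6, 22 sold [FIFO — oldest first]: 22 @ $9 = $198
May 13, 739 sold [FIFO — oldest first]: 174 @ $9 + 80 @ $11 + 353 @ $8 + 132 @ $9 = $6,458
May 14, 270 sold [FIFO — oldest first]: 22 @ $9 + 248 @ $10 = $2,678
Total COGS = $198 + $6,458 + $2,678 = $9,334
Ending inventory: 65 @ $10 = $650
Check: goods available $9,984 = COGS $9,334 + ending $650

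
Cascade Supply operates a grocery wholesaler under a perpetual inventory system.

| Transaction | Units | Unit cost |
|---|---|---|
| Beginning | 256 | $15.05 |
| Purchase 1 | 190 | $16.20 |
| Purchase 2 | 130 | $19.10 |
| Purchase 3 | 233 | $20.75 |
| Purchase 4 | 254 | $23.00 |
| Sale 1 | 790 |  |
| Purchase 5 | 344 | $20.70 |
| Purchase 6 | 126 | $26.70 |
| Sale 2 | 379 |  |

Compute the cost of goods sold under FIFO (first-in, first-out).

Sale 1 (790) [FIFO — oldest first]: 256 @ $15.05 + 190 @ $16.20 + 130 @ $19.10 + 214 @ $20.75 = $13,854.30
Sale 2 (379) [FIFO — oldest first]: 19 @ $20.75 + 254 @ $23.00 + 106 @ $20.70 = $8,430.45
Total COGS = $13,854.30 + $8,430.45 = $22,284.75
Ending inventory: 238 @ $20.70 + 126 @ $26.70 = $8,290.80
Check: goods available $30,575.55 = COGS $22,284.75 + ending $8,290.80

COGS = $22,284.75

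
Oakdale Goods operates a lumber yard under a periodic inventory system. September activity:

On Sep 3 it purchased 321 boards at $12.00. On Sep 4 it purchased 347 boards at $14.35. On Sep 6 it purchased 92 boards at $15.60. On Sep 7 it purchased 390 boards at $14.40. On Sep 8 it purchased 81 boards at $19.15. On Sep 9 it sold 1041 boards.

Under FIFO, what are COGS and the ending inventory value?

COGS = $14,313.05; ending inventory = $3,120.75

Sep 9, 1041 sold [FIFO — oldest first]: 321 @ $12.00 + 347 @ $14.35 + 92 @ $15.60 + 281 @ $14.40 = $14,313.05
Ending inventory: 109 @ $14.40 + 81 @ $19.15 = $3,120.75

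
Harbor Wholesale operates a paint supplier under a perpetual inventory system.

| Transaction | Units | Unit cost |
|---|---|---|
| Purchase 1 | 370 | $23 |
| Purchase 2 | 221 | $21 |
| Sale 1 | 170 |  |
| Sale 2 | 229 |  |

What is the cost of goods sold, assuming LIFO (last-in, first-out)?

COGS = $8,735

Sale 1 (170) [LIFO — newest first]: 170 @ $21 = $3,570
Sale 2 (229) [LIFO — newest first]: 51 @ $21 + 178 @ $23 = $5,165
Total COGS = $3,570 + $5,165 = $8,735
Ending inventory: 192 @ $23 = $4,416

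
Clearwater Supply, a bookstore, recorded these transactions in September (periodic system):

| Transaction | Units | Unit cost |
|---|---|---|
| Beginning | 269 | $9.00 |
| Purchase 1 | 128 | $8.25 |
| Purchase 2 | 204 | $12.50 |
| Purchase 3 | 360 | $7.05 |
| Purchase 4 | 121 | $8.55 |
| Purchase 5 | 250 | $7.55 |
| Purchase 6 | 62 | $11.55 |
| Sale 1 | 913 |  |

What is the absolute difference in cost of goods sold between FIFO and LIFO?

$550.45

FIFO COGS: 269 @ $9.00 + 128 @ $8.25 + 204 @ $12.50 + 312 @ $7.05 = $8,226.60
LIFO COGS: 62 @ $11.55 + 250 @ $7.55 + 121 @ $8.55 + 360 @ $7.05 + 120 @ $12.50 = $7,676.15
Difference = |$8,226.60 − $7,676.15| = $550.45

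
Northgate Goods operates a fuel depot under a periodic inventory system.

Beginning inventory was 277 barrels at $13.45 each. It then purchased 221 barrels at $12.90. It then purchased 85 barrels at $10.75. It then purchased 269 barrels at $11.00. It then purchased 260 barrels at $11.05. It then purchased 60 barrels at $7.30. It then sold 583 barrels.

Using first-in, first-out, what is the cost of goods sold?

COGS = $7,490.30

Sale 1 (583) [FIFO — oldest first]: 277 @ $13.45 + 221 @ $12.90 + 85 @ $10.75 = $7,490.30
Ending inventory: 269 @ $11.00 + 260 @ $11.05 + 60 @ $7.30 = $6,270.00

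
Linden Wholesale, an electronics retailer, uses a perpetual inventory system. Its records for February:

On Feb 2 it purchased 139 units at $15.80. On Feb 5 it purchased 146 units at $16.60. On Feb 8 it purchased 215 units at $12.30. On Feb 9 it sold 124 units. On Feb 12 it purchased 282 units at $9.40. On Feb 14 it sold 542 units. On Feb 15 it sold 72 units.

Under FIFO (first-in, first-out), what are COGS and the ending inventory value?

Feb 9, 124 sold [FIFO — oldest first]: 124 @ $15.80 = $1,959.20
Feb 14, 542 sold [FIFO — oldest first]: 15 @ $15.80 + 146 @ $16.60 + 215 @ $12.30 + 166 @ $9.40 = $6,865.50
Feb 15, 72 sold [FIFO — oldest first]: 72 @ $9.40 = $676.80
Total COGS = $1,959.20 + $6,865.50 + $676.80 = $9,501.50
Ending inventory: 44 @ $9.40 = $413.60
Check: goods available $9,915.10 = COGS $9,501.50 + ending $413.60

COGS = $9,501.50; ending inventory = $413.60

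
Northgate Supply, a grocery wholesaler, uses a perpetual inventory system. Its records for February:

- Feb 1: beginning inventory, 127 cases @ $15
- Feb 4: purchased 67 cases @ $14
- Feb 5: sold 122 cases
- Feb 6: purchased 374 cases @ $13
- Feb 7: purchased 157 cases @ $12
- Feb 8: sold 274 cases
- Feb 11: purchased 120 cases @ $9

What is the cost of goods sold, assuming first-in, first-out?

COGS = $5,469

Feb 5, 122 sold [FIFO — oldest first]: 122 @ $15 = $1,830
Feb 8, 274 sold [FIFO — oldest first]: 5 @ $15 + 67 @ $14 + 202 @ $13 = $3,639
Total COGS = $1,830 + $3,639 = $5,469
Ending inventory: 172 @ $13 + 157 @ $12 + 120 @ $9 = $5,200
Check: goods available $10,669 = COGS $5,469 + ending $5,200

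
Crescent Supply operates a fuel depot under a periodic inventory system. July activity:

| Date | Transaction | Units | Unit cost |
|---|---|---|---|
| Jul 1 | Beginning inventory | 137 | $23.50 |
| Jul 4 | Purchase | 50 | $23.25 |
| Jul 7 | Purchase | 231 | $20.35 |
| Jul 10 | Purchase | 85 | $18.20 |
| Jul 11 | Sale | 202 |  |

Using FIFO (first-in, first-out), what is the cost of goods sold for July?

COGS = $4,687.25

Jul 11, 202 sold [FIFO — oldest first]: 137 @ $23.50 + 50 @ $23.25 + 15 @ $20.35 = $4,687.25
Ending inventory: 216 @ $20.35 + 85 @ $18.20 = $5,942.60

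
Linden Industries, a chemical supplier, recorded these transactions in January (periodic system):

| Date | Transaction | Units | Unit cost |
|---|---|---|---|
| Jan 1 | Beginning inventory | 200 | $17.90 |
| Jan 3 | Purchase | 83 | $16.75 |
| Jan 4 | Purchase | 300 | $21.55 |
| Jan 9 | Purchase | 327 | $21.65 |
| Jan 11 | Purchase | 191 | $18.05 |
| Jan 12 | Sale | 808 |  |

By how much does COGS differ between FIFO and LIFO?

FIFO COGS: 200 @ $17.90 + 83 @ $16.75 + 300 @ $21.55 + 225 @ $21.65 = $16,306.50
LIFO COGS: 191 @ $18.05 + 327 @ $21.65 + 290 @ $21.55 = $16,776.60
Difference = |$16,306.50 − $16,776.60| = $470.10

$470.10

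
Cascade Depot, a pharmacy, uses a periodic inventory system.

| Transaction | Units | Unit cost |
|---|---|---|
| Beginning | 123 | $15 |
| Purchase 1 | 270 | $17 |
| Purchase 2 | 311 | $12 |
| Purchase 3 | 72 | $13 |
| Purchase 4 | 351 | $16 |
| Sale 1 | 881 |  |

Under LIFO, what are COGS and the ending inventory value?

Sale 1 (881) [LIFO — newest first]: 351 @ $16 + 72 @ $13 + 311 @ $12 + 147 @ $17 = $12,783
Ending inventory: 123 @ $15 + 123 @ $17 = $3,936

COGS = $12,783; ending inventory = $3,936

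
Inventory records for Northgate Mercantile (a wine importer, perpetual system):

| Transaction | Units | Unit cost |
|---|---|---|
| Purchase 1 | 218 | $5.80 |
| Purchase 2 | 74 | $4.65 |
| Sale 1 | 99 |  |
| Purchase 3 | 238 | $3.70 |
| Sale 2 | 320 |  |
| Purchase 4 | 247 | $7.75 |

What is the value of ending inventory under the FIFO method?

Ending inventory = $2,324.95

Sale 1 (99) [FIFO — oldest first]: 99 @ $5.80 = $574.20
Sale 2 (320) [FIFO — oldest first]: 119 @ $5.80 + 74 @ $4.65 + 127 @ $3.70 = $1,504.20
Total COGS = $574.20 + $1,504.20 = $2,078.40
Ending inventory: 111 @ $3.70 + 247 @ $7.75 = $2,324.95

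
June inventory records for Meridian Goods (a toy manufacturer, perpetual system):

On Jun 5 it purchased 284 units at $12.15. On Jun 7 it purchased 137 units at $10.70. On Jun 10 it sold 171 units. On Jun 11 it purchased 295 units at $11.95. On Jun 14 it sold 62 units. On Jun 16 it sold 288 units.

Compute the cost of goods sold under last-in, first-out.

COGS = $6,072.50

Jun 10, 171 sold [LIFO — newest first]: 137 @ $10.70 + 34 @ $12.15 = $1,879.00
Jun 14, 62 sold [LIFO — newest first]: 62 @ $11.95 = $740.90
Jun 16, 288 sold [LIFO — newest first]: 233 @ $11.95 + 55 @ $12.15 = $3,452.60
Total COGS = $1,879.00 + $740.90 + $3,452.60 = $6,072.50
Ending inventory: 195 @ $12.15 = $2,369.25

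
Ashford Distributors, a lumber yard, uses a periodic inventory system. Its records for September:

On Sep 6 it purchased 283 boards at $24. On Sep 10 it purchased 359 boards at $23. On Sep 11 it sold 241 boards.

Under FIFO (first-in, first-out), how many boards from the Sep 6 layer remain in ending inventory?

Sep 11, 241 sold [FIFO — oldest first]: 241 @ $24 = $5,784
Ending inventory: 42 @ $24 + 359 @ $23 = $9,265

42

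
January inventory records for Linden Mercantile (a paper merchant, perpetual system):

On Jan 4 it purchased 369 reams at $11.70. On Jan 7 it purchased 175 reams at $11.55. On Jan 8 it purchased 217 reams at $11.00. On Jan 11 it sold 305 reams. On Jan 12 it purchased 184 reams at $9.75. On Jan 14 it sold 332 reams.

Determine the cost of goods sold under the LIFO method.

COGS = $6,915.95

Jan 11, 305 sold [LIFO — newest first]: 217 @ $11.00 + 88 @ $11.55 = $3,403.40
Jan 14, 332 sold [LIFO — newest first]: 184 @ $9.75 + 87 @ $11.55 + 61 @ $11.70 = $3,512.55
Total COGS = $3,403.40 + $3,512.55 = $6,915.95
Ending inventory: 308 @ $11.70 = $3,603.60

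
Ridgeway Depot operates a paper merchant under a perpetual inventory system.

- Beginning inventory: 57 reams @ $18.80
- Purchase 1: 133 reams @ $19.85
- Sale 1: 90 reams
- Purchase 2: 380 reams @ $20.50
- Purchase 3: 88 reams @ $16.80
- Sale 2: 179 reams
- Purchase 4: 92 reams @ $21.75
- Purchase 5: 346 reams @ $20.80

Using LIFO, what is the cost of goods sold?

COGS = $5,130.40

Sale 1 (90) [LIFO — newest first]: 90 @ $19.85 = $1,786.50
Sale 2 (179) [LIFO — newest first]: 88 @ $16.80 + 91 @ $20.50 = $3,343.90
Total COGS = $1,786.50 + $3,343.90 = $5,130.40
Ending inventory: 57 @ $18.80 + 43 @ $19.85 + 289 @ $20.50 + 92 @ $21.75 + 346 @ $20.80 = $17,047.45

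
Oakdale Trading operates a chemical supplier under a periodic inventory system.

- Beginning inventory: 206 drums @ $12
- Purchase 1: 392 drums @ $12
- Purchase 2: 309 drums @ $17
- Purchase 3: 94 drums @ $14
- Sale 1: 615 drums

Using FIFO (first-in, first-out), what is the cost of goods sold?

COGS = $7,465

Sale 1 (615) [FIFO — oldest first]: 206 @ $12 + 392 @ $12 + 17 @ $17 = $7,465
Ending inventory: 292 @ $17 + 94 @ $14 = $6,280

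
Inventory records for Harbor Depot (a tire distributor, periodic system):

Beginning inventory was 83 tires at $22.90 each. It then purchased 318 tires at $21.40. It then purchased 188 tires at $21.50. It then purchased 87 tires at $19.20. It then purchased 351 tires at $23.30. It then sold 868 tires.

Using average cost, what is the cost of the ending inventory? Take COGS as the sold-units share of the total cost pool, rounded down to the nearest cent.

Sale 1, sell 868: 868/1027 × $22,596.60 → $19,098.19
Ending inventory (cost pool remaining) = $3,498.41

Ending inventory = $3,498.41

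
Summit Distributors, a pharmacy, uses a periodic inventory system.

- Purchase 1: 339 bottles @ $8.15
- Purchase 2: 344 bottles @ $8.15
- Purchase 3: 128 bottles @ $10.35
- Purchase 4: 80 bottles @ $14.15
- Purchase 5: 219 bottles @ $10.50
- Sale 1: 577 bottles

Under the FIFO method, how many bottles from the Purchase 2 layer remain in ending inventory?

106

Sale 1 (577) [FIFO — oldest first]: 339 @ $8.15 + 238 @ $8.15 = $4,702.55
Ending inventory: 106 @ $8.15 + 128 @ $10.35 + 80 @ $14.15 + 219 @ $10.50 = $5,620.20
Check: goods available $10,322.75 = COGS $4,702.55 + ending $5,620.20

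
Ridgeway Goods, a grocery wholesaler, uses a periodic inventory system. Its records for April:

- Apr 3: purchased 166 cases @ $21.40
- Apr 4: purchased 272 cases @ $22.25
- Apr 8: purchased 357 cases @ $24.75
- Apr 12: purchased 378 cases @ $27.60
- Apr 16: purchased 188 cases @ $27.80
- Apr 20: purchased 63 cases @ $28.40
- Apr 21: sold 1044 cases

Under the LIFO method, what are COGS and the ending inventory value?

COGS = $27,574.65; ending inventory = $8,313.90

Apr 21, 1044 sold [LIFO — newest first]: 63 @ $28.40 + 188 @ $27.80 + 378 @ $27.60 + 357 @ $24.75 + 58 @ $22.25 = $27,574.65
Ending inventory: 166 @ $21.40 + 214 @ $22.25 = $8,313.90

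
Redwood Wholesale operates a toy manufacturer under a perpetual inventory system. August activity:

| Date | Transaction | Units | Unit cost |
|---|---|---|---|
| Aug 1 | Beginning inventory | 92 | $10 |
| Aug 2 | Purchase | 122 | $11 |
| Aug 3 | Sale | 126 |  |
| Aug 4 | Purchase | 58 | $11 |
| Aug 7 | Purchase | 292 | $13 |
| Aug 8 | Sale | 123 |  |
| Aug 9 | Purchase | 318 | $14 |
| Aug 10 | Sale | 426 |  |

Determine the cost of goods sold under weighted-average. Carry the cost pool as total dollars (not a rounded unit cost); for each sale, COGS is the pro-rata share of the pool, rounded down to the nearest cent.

COGS = $8,430.57

After Aug 1: 92 on hand, pool $920.00 (≈ $10.0000 each)
After Aug 2: 214 on hand, pool $2,262.00 (≈ $10.5701 each)
Aug 3, sell 126: 126/214 × $2,262.00 → $1,331.83
After Aug 4: 146 on hand, pool $1,568.17 (≈ $10.7409 each)
After Aug 7: 438 on hand, pool $5,364.17 (≈ $12.2470 each)
Aug 8, sell 123: 123/438 × $5,364.17 → $1,506.37
After Aug 9: 633 on hand, pool $8,309.80 (≈ $13.1276 each)
Aug 10, sell 426: 426/633 × $8,309.80 → $5,592.37
Total COGS = $1,331.83 + $1,506.37 + $5,592.37 = $8,430.57
Ending inventory (cost pool remaining) = $2,717.43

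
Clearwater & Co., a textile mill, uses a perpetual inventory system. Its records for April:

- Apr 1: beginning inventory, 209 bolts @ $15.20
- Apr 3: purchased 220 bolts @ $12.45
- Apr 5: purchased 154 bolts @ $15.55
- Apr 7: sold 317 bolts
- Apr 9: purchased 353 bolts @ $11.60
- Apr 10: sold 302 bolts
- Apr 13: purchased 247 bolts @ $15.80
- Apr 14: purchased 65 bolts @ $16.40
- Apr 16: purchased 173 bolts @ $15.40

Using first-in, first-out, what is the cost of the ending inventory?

Ending inventory = $11,310.00

Apr 7, 317 sold [FIFO — oldest first]: 209 @ $15.20 + 108 @ $12.45 = $4,521.40
Apr 10, 302 sold [FIFO — oldest first]: 112 @ $12.45 + 154 @ $15.55 + 36 @ $11.60 = $4,206.70
Total COGS = $4,521.40 + $4,206.70 = $8,728.10
Ending inventory: 317 @ $11.60 + 247 @ $15.80 + 65 @ $16.40 + 173 @ $15.40 = $11,310.00
Check: goods available $20,038.10 = COGS $8,728.10 + ending $11,310.00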